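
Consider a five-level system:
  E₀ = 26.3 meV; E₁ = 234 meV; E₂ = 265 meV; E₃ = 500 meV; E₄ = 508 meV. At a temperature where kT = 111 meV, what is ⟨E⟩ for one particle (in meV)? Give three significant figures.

82.3 meV

Eᵢ/kT = 0.23694, 2.1081, 2.3874, 4.5045, 4.5766.
Z = Σ e^(−Eᵢ/kT) = e^(−0.23694) + e^(−2.1081) + e^(−2.3874) + e^(−4.5045) + e^(−4.5766) = 0.78904 + 0.12147 + 0.091868 + 0.011059 + 0.010290 = 1.0237.
⟨E⟩ = Σ Eᵢ e^(−Eᵢ/kT) / Z = (26.3·0.78904 + 234·0.12147 + 265·0.091868 + 500·0.011059 + 508·0.010290) / 1.0237 = 82.3 meV.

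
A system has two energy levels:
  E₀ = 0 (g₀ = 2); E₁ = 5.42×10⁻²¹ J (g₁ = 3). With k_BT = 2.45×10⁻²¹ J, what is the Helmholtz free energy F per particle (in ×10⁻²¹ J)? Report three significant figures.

Eᵢ/kT = 0, 2.2122.
Z = Σ gᵢe^(−Eᵢ/kT) = 2·e^(−0) + 3·e^(−2.2122) = 2.0000 + 0.32838 = 2.3284.
F = −kT ln Z = −2.45 × ln(2.3284) = −2.45 × 0.84518 = -2.07 ×10⁻²¹ J.

-2.07 ×10⁻²¹ J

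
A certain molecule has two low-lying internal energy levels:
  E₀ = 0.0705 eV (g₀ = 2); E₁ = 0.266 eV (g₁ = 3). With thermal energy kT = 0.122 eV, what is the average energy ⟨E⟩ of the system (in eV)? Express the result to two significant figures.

0.12 eV

Eᵢ/kT = 0.5779, 2.180.
Z = Σ gᵢe^(−Eᵢ/kT) = 2·e^(−0.5779) + 3·e^(−2.180) = 1.122 + 0.3391 = 1.461.
⟨E⟩ = Σ Eᵢ gᵢe^(−Eᵢ/kT) / Z = (0.0705·1.122 + 0.266·0.3391) / 1.461 = 0.12 eV.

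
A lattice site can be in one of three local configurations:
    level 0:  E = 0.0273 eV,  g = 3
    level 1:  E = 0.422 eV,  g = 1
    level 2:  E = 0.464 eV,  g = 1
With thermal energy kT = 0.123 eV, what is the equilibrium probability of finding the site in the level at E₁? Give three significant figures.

Eᵢ/kT = 0.22195, 3.4309, 3.7724.
Z = Σ gᵢe^(−Eᵢ/kT) = 3·e^(−0.22195) + 1·e^(−3.4309) + 1·e^(−3.7724) = 2.4029 + 0.032358 + 0.022997 = 2.4583.
P₁ = g₁ e^(−E₁/kT) / Z = 0.032358/2.4583 = 0.0132.

0.0132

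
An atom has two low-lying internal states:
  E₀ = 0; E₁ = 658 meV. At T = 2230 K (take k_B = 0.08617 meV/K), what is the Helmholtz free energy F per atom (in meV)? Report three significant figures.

k_BT = 0.08617 × 2230 K = 192.16 meV.
Eᵢ/kT = 0, 3.4242.
Z = Σ e^(−Eᵢ/kT) = e^(−0) + e^(−3.4242) = 1.0000 + 0.032575 = 1.0326.
F = −kT ln Z = −192.16 × ln(1.0326) = −192.16 × 0.032080 = -6.16 meV.

-6.16 meV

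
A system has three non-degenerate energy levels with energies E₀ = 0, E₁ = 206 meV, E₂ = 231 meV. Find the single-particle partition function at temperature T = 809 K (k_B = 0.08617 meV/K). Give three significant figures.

k_BT = 0.08617 × 809 K = 69.712 meV.
Eᵢ/kT = 0, 2.9550, 3.3136.
Z = Σ e^(−Eᵢ/kT) = e^(−0) + e^(−2.9550) + e^(−3.3136) = 1.0000 + 0.052079 + 0.036385 = 1.0885.

Z = 1.09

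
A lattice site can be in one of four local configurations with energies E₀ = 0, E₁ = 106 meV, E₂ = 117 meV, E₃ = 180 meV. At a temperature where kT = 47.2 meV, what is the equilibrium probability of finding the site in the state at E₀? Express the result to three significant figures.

0.825

Eᵢ/kT = 0, 2.2458, 2.4788, 3.8136.
Z = Σ e^(−Eᵢ/kT) = e^(−0) + e^(−2.2458) + e^(−2.4788) + e^(−3.8136) = 1.0000 + 0.10584 + 0.083844 + 0.022069 = 1.2118.
P₀ = e^(−E₀/kT) / Z = 1.0000/1.2118 = 0.825.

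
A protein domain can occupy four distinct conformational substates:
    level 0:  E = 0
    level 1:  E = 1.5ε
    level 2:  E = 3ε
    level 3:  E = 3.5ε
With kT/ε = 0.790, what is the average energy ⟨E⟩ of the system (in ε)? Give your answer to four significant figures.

0.2817 ε

Eᵢ/kT = 0, 1.89873, 3.79747, 4.43038.
Z = Σ e^(−Eᵢ/kT) = e^(−0) + e^(−1.89873) + e^(−3.79747) + e^(−4.43038) = 1.00000 + 0.149759 + 0.0224274 + 0.0119100 = 1.18410.
⟨E⟩ = Σ Eᵢ e^(−Eᵢ/kT) / Z = (0·1.00000 + 1.5·0.149759 + 3·0.0224274 + 3.5·0.0119100) / 1.18410 = 0.2817 ε.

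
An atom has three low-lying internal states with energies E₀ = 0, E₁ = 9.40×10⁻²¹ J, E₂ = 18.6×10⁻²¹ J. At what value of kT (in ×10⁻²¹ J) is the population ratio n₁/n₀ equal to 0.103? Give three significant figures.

4.14 ×10⁻²¹ J

n₁/n₀ = exp[−(E₁−E₀)/kT] = 0.103.
⇒ (E₁−E₀)/kT = ln(1/0.103) = ln(9.7087) = 2.2730.
kT = 9.40 ×10⁻²¹ J / 2.2730 = 4.14 ×10⁻²¹ J.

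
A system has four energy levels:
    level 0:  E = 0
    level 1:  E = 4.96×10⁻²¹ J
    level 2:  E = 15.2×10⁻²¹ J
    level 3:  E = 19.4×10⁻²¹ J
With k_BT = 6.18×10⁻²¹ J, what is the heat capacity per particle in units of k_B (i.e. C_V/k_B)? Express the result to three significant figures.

0.581

Eᵢ/kT = 0, 0.80259, 2.4595, 3.1392.
Z = Σ e^(−Eᵢ/kT) = e^(−0) + e^(−0.80259) + e^(−2.4595) + e^(−3.1392) = 1.0000 + 0.44817 + 0.085478 + 0.043317 = 1.5770.
⟨E⟩ = 2.7664, ⟨E²⟩ = 29.852.
C_V/k_B = (⟨E²⟩ − ⟨E⟩²)/(kT)² = (29.852 − 7.6530)/38.192 = 0.581.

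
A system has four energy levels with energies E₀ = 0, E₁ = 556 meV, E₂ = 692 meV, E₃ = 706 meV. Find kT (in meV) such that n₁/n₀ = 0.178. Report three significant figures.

322 meV

n₁/n₀ = exp[−(E₁−E₀)/kT] = 0.178.
⇒ (E₁−E₀)/kT = ln(1/0.178) = ln(5.6180) = 1.7260.
kT = 556 meV / 1.7260 = 322 meV.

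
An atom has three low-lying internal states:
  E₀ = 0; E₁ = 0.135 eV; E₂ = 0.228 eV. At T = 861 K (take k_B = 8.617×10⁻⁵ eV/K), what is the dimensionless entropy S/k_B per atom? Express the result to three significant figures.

k_BT = 8.617×10⁻⁵ × 861 K = 0.074192 eV.
Eᵢ/kT = 0, 1.8196, 3.0731.
Z = Σ e^(−Eᵢ/kT) = e^(−0) + e^(−1.8196) + e^(−3.0731) = 1.0000 + 0.16209 + 0.046277 = 1.2084.
⟨E⟩ = Σ EᵢPᵢ = 0.026840 eV.
S/k_B = ln Z + ⟨E⟩/kT = ln(1.2084) + 0.026840/0.074192 = 0.18930 + 0.36176 = 0.551.

0.551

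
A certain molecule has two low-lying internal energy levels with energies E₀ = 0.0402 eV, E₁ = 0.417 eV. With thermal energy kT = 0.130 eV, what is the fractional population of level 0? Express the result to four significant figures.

Eᵢ/kT = 0.309231, 3.20769.
Z = Σ e^(−Eᵢ/kT) = e^(−0.309231) + e^(−3.20769) = 0.734011 + 0.0404499 = 0.774461.
P₀ = e^(−E₀/kT) / Z = 0.734011/0.774461 = 0.9478.

0.9478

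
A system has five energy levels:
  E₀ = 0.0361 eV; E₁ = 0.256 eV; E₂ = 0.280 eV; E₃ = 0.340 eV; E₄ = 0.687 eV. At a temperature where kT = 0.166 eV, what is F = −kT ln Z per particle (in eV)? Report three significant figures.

-0.0496 eV

Eᵢ/kT = 0.21747, 1.5422, 1.6867, 2.0482, 4.1386.
Z = Σ e^(−Eᵢ/kT) = e^(−0.21747) + e^(−1.5422) + e^(−1.6867) + e^(−2.0482) + e^(−4.1386) = 0.80455 + 0.21391 + 0.18513 + 0.12897 + 0.015945 = 1.3485.
F = −kT ln Z = −0.166 × ln(1.3485) = −0.166 × 0.29899 = -0.0496 eV.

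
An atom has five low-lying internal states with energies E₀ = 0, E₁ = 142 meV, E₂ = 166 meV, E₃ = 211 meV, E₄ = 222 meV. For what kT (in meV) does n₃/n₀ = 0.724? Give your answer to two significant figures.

650 meV

n₃/n₀ = exp[−(E₃−E₀)/kT] = 0.724.
⇒ (E₃−E₀)/kT = ln(1/0.724) = ln(1.381) = 0.3228.
kT = 211 meV / 0.3228 = 650 meV.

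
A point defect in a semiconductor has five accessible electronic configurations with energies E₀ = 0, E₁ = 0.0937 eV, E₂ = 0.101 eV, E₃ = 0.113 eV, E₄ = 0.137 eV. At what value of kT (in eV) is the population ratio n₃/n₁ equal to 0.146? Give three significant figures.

n₃/n₁ = exp[−(E₃−E₁)/kT] = 0.146.
⇒ (E₃−E₁)/kT = ln(1/0.146) = ln(6.8493) = 1.9241.
kT = 0.0193 eV / 1.9241 = 0.0100 eV.

0.0100 eV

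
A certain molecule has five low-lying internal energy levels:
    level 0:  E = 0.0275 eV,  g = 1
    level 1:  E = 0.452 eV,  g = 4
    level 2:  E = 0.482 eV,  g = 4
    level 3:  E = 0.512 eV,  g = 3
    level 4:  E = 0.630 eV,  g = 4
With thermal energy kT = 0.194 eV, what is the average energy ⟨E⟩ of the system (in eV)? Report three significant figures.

0.290 eV

Eᵢ/kT = 0.14175, 2.3299, 2.4845, 2.6392, 3.2474.
Z = Σ gᵢe^(−Eᵢ/kT) = 1·e^(−0.14175) + 4·e^(−2.3299) + 4·e^(−2.4845) + 3·e^(−2.6392) + 4·e^(−3.2474) = 0.86784 + 0.38922 + 0.33347 + 0.21426 + 0.15550 = 1.9603.
⟨E⟩ = Σ Eᵢ gᵢe^(−Eᵢ/kT) / Z = (0.0275·0.86784 + 0.452·0.38922 + 0.482·0.33347 + 0.512·0.21426 + 0.630·0.15550) / 1.9603 = 0.290 eV.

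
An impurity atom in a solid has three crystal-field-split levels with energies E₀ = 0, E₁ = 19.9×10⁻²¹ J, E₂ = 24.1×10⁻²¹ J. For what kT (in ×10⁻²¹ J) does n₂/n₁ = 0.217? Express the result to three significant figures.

2.75 ×10⁻²¹ J

n₂/n₁ = exp[−(E₂−E₁)/kT] = 0.217.
⇒ (E₂−E₁)/kT = ln(1/0.217) = ln(4.6083) = 1.5279.
kT = 4.2 ×10⁻²¹ J / 1.5279 = 2.75 ×10⁻²¹ J.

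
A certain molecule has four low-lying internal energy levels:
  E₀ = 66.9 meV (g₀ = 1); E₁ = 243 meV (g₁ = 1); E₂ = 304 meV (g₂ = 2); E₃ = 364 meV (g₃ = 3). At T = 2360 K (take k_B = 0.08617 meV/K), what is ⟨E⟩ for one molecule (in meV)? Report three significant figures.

223 meV

k_BT = 0.08617 × 2360 K = 203.36 meV.
Eᵢ/kT = 0.32897, 1.1949, 1.4949, 1.7899.
Z = Σ gᵢe^(−Eᵢ/kT) = 1·e^(−0.32897) + 1·e^(−1.1949) + 2·e^(−1.4949) + 3·e^(−1.7899) = 0.71966 + 0.30273 + 0.44854 + 0.50093 = 1.9719.
⟨E⟩ = Σ Eᵢ gᵢe^(−Eᵢ/kT) / Z = (66.9·0.71966 + 243·0.30273 + 304·0.44854 + 364·0.50093) / 1.9719 = 223 meV.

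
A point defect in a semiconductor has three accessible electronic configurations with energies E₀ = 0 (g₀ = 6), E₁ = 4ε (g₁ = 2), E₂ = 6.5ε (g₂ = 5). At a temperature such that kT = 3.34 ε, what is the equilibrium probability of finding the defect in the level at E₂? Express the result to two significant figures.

Eᵢ/kT = 0, 1.198, 1.946.
Z = Σ gᵢe^(−Eᵢ/kT) = 6·e^(−0) + 2·e^(−1.198) + 5·e^(−1.946) = 6.000 + 0.6036 + 0.7142 = 7.318.
P₂ = g₂ e^(−E₂/kT) / Z = 0.7142/7.318 = 0.098.

0.098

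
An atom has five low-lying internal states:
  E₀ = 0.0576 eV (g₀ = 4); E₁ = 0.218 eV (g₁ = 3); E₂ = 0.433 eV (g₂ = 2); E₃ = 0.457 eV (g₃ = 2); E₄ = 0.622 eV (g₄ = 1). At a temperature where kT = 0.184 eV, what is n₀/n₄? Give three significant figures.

n₀/n₄ = (g₀/g₄) exp[−(E₀−E₄)/kT] = (4/1) × exp(−(-0.5644 eV)/(0.184 eV)) = (4/1) × exp(3.0674) = 85.9.

85.9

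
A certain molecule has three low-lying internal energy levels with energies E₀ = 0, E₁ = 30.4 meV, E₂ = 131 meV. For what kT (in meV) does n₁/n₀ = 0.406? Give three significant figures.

33.7 meV

n₁/n₀ = exp[−(E₁−E₀)/kT] = 0.406.
⇒ (E₁−E₀)/kT = ln(1/0.406) = ln(2.4631) = 0.90142.
kT = 30.4 meV / 0.90142 = 33.7 meV.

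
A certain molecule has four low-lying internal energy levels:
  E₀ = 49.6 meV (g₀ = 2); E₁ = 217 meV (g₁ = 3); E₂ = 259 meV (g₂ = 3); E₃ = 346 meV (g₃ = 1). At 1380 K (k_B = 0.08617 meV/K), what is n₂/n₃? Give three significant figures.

6.24

k_BT = 0.08617 × 1380 K = 118.91 meV.
n₂/n₃ = (g₂/g₃) exp[−(E₂−E₃)/kT] = (3/1) × exp(−(-87 meV)/(118.91 meV)) = (3/1) × exp(0.73165) = 6.24.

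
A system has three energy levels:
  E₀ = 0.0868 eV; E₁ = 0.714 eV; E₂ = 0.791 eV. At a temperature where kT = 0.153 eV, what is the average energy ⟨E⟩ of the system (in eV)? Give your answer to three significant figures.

0.104 eV

Eᵢ/kT = 0.56732, 4.6667, 5.1699.
Z = Σ e^(−Eᵢ/kT) = e^(−0.56732) + e^(−4.6667) + e^(−5.1699) = 0.56704 + 0.0094032 + 0.0056851 = 0.58213.
⟨E⟩ = Σ Eᵢ e^(−Eᵢ/kT) / Z = (0.0868·0.56704 + 0.714·0.0094032 + 0.791·0.0056851) / 0.58213 = 0.104 eV.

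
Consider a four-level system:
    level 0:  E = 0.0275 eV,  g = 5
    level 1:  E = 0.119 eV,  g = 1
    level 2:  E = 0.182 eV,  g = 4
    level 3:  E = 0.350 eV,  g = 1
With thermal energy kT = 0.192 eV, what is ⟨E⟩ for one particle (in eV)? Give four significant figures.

Eᵢ/kT = 0.143229, 0.619792, 0.947917, 1.82292.
Z = Σ gᵢe^(−Eᵢ/kT) = 5·e^(−0.143229) + 1·e^(−0.619792) + 4·e^(−0.947917) + 1·e^(−1.82292) = 4.33278 + 0.538056 + 1.55019 + 0.161553 = 6.58258.
⟨E⟩ = Σ Eᵢ gᵢe^(−Eᵢ/kT) / Z = (0.0275·4.33278 + 0.119·0.538056 + 0.182·1.55019 + 0.350·0.161553) / 6.58258 = 0.07928 eV.

0.07928 eV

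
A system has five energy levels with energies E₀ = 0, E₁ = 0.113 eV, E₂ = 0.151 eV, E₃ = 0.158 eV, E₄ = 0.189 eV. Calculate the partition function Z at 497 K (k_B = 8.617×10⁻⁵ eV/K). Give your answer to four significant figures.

k_BT = 8.617×10⁻⁵ × 497 K = 0.0428265 eV.
Eᵢ/kT = 0, 2.63855, 3.52585, 3.68930, 4.41316.
Z = Σ e^(−Eᵢ/kT) = e^(−0) + e^(−2.63855) + e^(−3.52585) + e^(−3.68930) + e^(−4.41316) = 1.00000 + 0.0714648 + 0.0294268 + 0.0249895 + 0.0121168 = 1.13800.

Z = 1.138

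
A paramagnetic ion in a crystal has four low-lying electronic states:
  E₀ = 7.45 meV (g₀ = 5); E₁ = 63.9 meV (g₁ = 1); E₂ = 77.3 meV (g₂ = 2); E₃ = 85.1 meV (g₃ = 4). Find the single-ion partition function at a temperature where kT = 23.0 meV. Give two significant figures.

Z = 3.8

Eᵢ/kT = 0.3239, 2.778, 3.361, 3.700.
Z = Σ gᵢe^(−Eᵢ/kT) = 5·e^(−0.3239) + 1·e^(−2.778) + 2·e^(−3.361) + 4·e^(−3.700) = 3.617 + 0.06216 + 0.06940 + 0.09889 = 3.847.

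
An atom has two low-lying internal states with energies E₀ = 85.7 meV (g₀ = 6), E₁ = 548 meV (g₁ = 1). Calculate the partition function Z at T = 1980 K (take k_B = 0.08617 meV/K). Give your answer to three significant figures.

k_BT = 0.08617 × 1980 K = 170.62 meV.
Eᵢ/kT = 0.50229, 3.2118.
Z = Σ gᵢe^(−Eᵢ/kT) = 6·e^(−0.50229) + 1·e^(−3.2118) = 3.6309 + 0.040284 = 3.6712.

Z = 3.67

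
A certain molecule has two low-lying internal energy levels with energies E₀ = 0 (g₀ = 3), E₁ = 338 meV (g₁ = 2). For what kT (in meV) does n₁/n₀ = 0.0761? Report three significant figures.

n₁/n₀ = (g₁/g₀) exp[−(E₁−E₀)/kT] = 0.0761.
⇒ (E₁−E₀)/kT = ln((2/3)/0.0761) = ln(8.7604) = 2.1702.
kT = 338 meV / 2.1702 = 156 meV.

156 meV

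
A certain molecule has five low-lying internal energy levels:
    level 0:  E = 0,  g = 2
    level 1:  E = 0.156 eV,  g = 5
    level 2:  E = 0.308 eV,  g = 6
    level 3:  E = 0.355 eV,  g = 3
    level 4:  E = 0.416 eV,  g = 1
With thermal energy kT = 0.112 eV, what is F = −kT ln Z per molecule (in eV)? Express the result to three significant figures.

Eᵢ/kT = 0, 1.3929, 2.7500, 3.1696, 3.7143.
Z = Σ gᵢe^(−Eᵢ/kT) = 2·e^(−0) + 5·e^(−1.3929) + 6·e^(−2.7500) + 3·e^(−3.1696) + 1·e^(−3.7143) = 2.0000 + 1.2418 + 0.38357 + 0.12606 + 0.024372 = 3.7758.
F = −kT ln Z = −0.112 × ln(3.7758) = −0.112 × 1.3286 = -0.149 eV.

-0.149 eV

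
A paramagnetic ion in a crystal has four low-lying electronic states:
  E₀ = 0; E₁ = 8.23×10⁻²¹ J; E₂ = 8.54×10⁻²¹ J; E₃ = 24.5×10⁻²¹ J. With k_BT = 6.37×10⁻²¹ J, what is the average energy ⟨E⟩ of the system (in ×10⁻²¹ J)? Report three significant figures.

Eᵢ/kT = 0, 1.2920, 1.3407, 3.8462.
Z = Σ e^(−Eᵢ/kT) = e^(−0) + e^(−1.2920) + e^(−1.3407) + e^(−3.8462) = 1.0000 + 0.27472 + 0.26166 + 0.021361 = 1.5577.
⟨E⟩ = Σ Eᵢ e^(−Eᵢ/kT) / Z = (0·1.0000 + 8.23·0.27472 + 8.54·0.26166 + 24.5·0.021361) / 1.5577 = 3.22 ×10⁻²¹ J.

3.22 ×10⁻²¹ J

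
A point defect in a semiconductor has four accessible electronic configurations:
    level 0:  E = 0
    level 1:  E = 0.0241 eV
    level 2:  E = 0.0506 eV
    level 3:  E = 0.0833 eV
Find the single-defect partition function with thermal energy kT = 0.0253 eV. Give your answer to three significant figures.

Eᵢ/kT = 0, 0.95257, 2.0000, 3.2925.
Z = Σ e^(−Eᵢ/kT) = e^(−0) + e^(−0.95257) + e^(−2.0000) + e^(−3.2925) = 1.0000 + 0.38575 + 0.13534 + 0.037161 = 1.5583.

Z = 1.56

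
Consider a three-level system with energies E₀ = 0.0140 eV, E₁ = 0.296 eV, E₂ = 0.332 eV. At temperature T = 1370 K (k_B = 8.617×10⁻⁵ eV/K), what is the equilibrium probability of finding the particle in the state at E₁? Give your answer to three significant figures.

0.0791

k_BT = 8.617×10⁻⁵ × 1370 K = 0.11805 eV.
Eᵢ/kT = 0.11859, 2.5074, 2.8124.
Z = Σ e^(−Eᵢ/kT) = e^(−0.11859) + e^(−2.5074) + e^(−2.8124) = 0.88817 + 0.081480 + 0.060061 = 1.0297.
P₁ = e^(−E₁/kT) / Z = 0.081480/1.0297 = 0.0791.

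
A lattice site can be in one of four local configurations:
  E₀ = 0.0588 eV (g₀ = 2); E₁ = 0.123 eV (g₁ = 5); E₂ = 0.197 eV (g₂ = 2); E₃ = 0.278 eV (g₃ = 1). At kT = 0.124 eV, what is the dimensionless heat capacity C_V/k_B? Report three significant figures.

0.173

Eᵢ/kT = 0.47419, 0.99194, 1.5887, 2.2419.
Z = Σ gᵢe^(−Eᵢ/kT) = 2·e^(−0.47419) + 5·e^(−0.99194) + 2·e^(−1.5887) + 1·e^(−2.2419) = 1.2448 + 1.8543 + 0.40838 + 0.10626 = 3.6137.
⟨E⟩ = 0.11381 eV, ⟨E²⟩ = 0.015612 eV².
C_V/k_B = (⟨E²⟩ − ⟨E⟩²)/(kT)² = (0.015612 − 0.012953)/0.015376 = 0.173.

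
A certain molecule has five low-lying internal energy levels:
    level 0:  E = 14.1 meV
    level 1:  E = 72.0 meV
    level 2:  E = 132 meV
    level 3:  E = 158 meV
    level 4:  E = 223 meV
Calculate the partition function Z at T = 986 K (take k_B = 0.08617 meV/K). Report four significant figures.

Z = 1.715

k_BT = 0.08617 × 986 K = 84.9636 meV.
Eᵢ/kT = 0.165953, 0.847422, 1.55361, 1.85962, 2.62465.
Z = Σ e^(−Eᵢ/kT) = e^(−0.165953) + e^(−0.847422) + e^(−1.55361) + e^(−1.85962) + e^(−2.62465) = 0.847086 + 0.428518 + 0.211483 + 0.155732 + 0.0724651 = 1.71528.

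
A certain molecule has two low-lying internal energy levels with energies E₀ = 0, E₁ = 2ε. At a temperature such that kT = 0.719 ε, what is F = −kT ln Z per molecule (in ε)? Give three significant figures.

Eᵢ/kT = 0, 2.7816.
Z = Σ e^(−Eᵢ/kT) = e^(−0) + e^(−2.7816) = 1.0000 + 0.061939 = 1.0619.
F = −kT ln Z = −0.719 × ln(1.0619) = −0.719 × 0.060060 = -0.0432 ε.

-0.0432 ε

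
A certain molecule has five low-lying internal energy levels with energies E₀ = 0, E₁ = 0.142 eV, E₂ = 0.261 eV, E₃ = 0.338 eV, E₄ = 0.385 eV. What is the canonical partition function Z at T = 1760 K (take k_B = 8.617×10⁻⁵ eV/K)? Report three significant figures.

k_BT = 8.617×10⁻⁵ × 1760 K = 0.15166 eV.
Eᵢ/kT = 0, 0.93630, 1.7210, 2.2287, 2.5386.
Z = Σ e^(−Eᵢ/kT) = e^(−0) + e^(−0.93630) + e^(−1.7210) + e^(−2.2287) + e^(−2.5386) = 1.0000 + 0.39208 + 0.17889 + 0.10767 + 0.078977 = 1.7576.

Z = 1.76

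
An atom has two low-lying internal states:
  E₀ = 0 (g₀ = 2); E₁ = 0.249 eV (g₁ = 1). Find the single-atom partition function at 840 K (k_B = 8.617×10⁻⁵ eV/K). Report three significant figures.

k_BT = 8.617×10⁻⁵ × 840 K = 0.072383 eV.
Eᵢ/kT = 0, 3.4400.
Z = Σ gᵢe^(−Eᵢ/kT) = 2·e^(−0) + 1·e^(−3.4400) = 2.0000 + 0.032065 = 2.0321.

Z = 2.03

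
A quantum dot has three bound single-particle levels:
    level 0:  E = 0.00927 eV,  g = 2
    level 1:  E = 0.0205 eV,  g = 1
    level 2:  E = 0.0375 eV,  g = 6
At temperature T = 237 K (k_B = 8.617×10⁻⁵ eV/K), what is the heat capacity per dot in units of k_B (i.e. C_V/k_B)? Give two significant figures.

0.40

k_BT = 8.617×10⁻⁵ × 237 K = 0.02042 eV.
Eᵢ/kT = 0.4540, 1.004, 1.836.
Z = Σ gᵢe^(−Eᵢ/kT) = 2·e^(−0.4540) + 1·e^(−1.004) + 6·e^(−1.836) = 1.270 + 0.3664 + 0.9567 = 2.593.
⟨E⟩ = 0.02127 eV, ⟨E²⟩ = 0.0006203 eV².
C_V/k_B = (⟨E²⟩ − ⟨E⟩²)/(kT)² = (0.0006203 − 0.0004524)/0.0004170 = 0.40.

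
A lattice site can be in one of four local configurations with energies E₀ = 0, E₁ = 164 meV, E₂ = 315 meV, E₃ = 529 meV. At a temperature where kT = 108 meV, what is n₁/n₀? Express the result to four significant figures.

n₁/n₀ = exp[−(E₁−E₀)/kT] = exp(−(164 meV)/(108 meV)) = exp(-1.51852) = 0.2190.

0.2190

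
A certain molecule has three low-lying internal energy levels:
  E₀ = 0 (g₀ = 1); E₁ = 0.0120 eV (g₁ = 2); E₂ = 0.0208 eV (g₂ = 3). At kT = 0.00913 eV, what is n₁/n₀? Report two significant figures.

n₁/n₀ = (g₁/g₀) exp[−(E₁−E₀)/kT] = (2/1) × exp(−(0.0120 eV)/(0.00913 eV)) = (2/1) × exp(-1.314) = 0.54.

0.54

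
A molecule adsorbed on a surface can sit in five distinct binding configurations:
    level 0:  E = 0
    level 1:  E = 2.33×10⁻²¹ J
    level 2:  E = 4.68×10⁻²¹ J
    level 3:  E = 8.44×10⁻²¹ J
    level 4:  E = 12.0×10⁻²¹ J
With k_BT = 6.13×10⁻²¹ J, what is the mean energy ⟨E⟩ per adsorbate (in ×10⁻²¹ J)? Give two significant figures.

3.0 ×10⁻²¹ J

Eᵢ/kT = 0, 0.3801, 0.7635, 1.377, 1.958.
Z = Σ e^(−Eᵢ/kT) = e^(−0) + e^(−0.3801) + e^(−0.7635) + e^(−1.377) + e^(−1.958) = 1.000 + 0.6838 + 0.4660 + 0.2523 + 0.1411 = 2.543.
⟨E⟩ = Σ Eᵢ e^(−Eᵢ/kT) / Z = (0·1.000 + 2.33·0.6838 + 4.68·0.4660 + 8.44·0.2523 + 12.0·0.1411) / 2.543 = 3.0 ×10⁻²¹ J.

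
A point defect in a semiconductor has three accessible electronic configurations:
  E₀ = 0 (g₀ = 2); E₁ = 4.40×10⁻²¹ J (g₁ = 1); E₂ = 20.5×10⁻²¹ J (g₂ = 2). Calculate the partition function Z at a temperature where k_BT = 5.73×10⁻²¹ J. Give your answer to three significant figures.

Eᵢ/kT = 0, 0.76789, 3.5777.
Z = Σ gᵢe^(−Eᵢ/kT) = 2·e^(−0) + 1·e^(−0.76789) + 2·e^(−3.5777) = 2.0000 + 0.46399 + 0.055880 = 2.5199.

Z = 2.52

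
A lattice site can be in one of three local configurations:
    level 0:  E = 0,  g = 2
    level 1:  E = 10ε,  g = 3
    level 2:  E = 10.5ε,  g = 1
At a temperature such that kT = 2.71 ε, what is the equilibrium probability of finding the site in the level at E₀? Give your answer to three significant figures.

Eᵢ/kT = 0, 3.6900, 3.8745.
Z = Σ gᵢe^(−Eᵢ/kT) = 2·e^(−0) + 3·e^(−3.6900) + 1·e^(−3.8745) = 2.0000 + 0.074916 + 0.020765 = 2.0957.
P₀ = g₀ e^(−E₀/kT) / Z = 2.0000/2.0957 = 0.954.

0.954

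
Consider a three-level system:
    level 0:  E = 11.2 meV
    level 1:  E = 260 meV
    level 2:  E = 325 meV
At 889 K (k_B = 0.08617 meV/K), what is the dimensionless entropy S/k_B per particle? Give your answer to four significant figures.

0.2381

k_BT = 0.08617 × 889 K = 76.6051 meV.
Eᵢ/kT = 0.146204, 3.39403, 4.24254.
Z = Σ e^(−Eᵢ/kT) = e^(−0.146204) + e^(−3.39403) + e^(−4.24254) = 0.863981 + 0.0335731 + 0.0143710 = 0.911925.
⟨E⟩ = Σ EᵢPᵢ = 25.3049 meV.
S/k_B = ln Z + ⟨E⟩/kT = ln(0.911925) + 25.3049/76.6051 = -0.0921975 + 0.330329 = 0.2381.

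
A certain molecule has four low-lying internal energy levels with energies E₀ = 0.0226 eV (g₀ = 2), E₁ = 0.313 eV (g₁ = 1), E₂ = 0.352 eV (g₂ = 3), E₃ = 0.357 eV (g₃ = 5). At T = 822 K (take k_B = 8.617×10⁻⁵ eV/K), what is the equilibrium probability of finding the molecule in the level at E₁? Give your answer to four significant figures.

0.007931

k_BT = 8.617×10⁻⁵ × 822 K = 0.0708317 eV.
Eᵢ/kT = 0.319066, 4.41893, 4.96953, 5.04012.
Z = Σ gᵢe^(−Eᵢ/kT) = 2·e^(−0.319066) + 1·e^(−4.41893) + 3·e^(−4.96953) + 5·e^(−5.04012) = 1.45366 + 0.0120471 + 0.0208392 + 0.0323649 = 1.51891.
P₁ = g₁ e^(−E₁/kT) / Z = 0.0120471/1.51891 = 0.007931.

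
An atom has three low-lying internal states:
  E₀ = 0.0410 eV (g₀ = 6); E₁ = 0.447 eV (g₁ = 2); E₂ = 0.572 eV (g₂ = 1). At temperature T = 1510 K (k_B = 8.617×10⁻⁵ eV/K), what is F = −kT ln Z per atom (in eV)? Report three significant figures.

-0.194 eV

k_BT = 8.617×10⁻⁵ × 1510 K = 0.13012 eV.
Eᵢ/kT = 0.31509, 3.4353, 4.3959.
Z = Σ gᵢe^(−Eᵢ/kT) = 6·e^(−0.31509) + 2·e^(−3.4353) + 1·e^(−4.3959) = 4.3783 + 0.064431 + 0.012328 = 4.4551.
F = −kT ln Z = −0.13012 × ln(4.4551) = −0.13012 × 1.4940 = -0.194 eV.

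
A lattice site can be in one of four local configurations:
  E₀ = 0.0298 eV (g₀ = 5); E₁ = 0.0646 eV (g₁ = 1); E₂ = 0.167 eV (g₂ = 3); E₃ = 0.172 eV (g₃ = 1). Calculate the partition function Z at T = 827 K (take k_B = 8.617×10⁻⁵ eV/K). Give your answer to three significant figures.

k_BT = 8.617×10⁻⁵ × 827 K = 0.071263 eV.
Eᵢ/kT = 0.41817, 0.90650, 2.3434, 2.4136.
Z = Σ gᵢe^(−Eᵢ/kT) = 5·e^(−0.41817) + 1·e^(−0.90650) + 3·e^(−2.3434) + 1·e^(−2.4136) = 3.2913 + 0.40394 + 0.28800 + 0.089493 = 4.0727.

Z = 4.07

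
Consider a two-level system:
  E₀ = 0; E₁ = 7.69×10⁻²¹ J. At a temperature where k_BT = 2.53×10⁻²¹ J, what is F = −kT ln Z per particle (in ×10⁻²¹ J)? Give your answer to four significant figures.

Eᵢ/kT = 0, 3.03953.
Z = Σ e^(−Eᵢ/kT) = e^(−0) + e^(−3.03953) = 1.00000 + 0.0478574 = 1.04786.
F = −kT ln Z = −2.53 × ln(1.04786) = −2.53 × 0.0467500 = -0.1183 ×10⁻²¹ J.

-0.1183 ×10⁻²¹ J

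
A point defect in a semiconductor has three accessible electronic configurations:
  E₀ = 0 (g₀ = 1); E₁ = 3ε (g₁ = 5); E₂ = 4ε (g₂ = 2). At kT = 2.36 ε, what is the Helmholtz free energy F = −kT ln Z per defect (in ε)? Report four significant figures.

Eᵢ/kT = 0, 1.27119, 1.69492.
Z = Σ gᵢe^(−Eᵢ/kT) = 1·e^(−0) + 5·e^(−1.27119) + 2·e^(−1.69492) = 1.00000 + 1.40249 + 0.367228 = 2.76972.
F = −kT ln Z = −2.36 × ln(2.76972) = −2.36 × 1.01875 = -2.404 ε.

-2.404 ε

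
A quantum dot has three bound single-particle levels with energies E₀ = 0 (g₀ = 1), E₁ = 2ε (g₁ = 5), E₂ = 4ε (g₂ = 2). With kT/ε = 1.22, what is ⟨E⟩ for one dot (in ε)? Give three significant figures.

Eᵢ/kT = 0, 1.6393, 3.2787.
Z = Σ gᵢe^(−Eᵢ/kT) = 1·e^(−0) + 5·e^(−1.6393) + 2·e^(−3.2787) = 1.0000 + 0.97058 + 0.075354 = 2.0459.
⟨E⟩ = Σ Eᵢ gᵢe^(−Eᵢ/kT) / Z = (0·1.0000 + 2·0.97058 + 4·0.075354) / 2.0459 = 1.10 ε.

1.10 ε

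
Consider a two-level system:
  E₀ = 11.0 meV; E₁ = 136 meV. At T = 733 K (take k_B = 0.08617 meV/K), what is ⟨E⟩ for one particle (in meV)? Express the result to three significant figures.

k_BT = 0.08617 × 733 K = 63.163 meV.
Eᵢ/kT = 0.17415, 2.1532.
Z = Σ e^(−Eᵢ/kT) = e^(−0.17415) + e^(−2.1532) = 0.84017 + 0.11611 = 0.95628.
⟨E⟩ = Σ Eᵢ e^(−Eᵢ/kT) / Z = (11.0·0.84017 + 136·0.11611) / 0.95628 = 26.2 meV.

26.2 meV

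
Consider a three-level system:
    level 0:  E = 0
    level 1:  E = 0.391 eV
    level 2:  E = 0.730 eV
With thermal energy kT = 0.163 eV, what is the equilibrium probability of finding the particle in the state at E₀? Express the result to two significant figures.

Eᵢ/kT = 0, 2.399, 4.479.
Z = Σ e^(−Eᵢ/kT) = e^(−0) + e^(−2.399) + e^(−4.479) = 1.000 + 0.09081 + 0.01134 = 1.102.
P₀ = e^(−E₀/kT) / Z = 1.000/1.102 = 0.91.

0.91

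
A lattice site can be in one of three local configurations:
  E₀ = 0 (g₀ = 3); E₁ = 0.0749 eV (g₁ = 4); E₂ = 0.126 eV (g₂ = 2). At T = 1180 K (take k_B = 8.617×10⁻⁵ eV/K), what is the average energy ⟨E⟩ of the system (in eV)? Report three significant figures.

k_BT = 8.617×10⁻⁵ × 1180 K = 0.10168 eV.
Eᵢ/kT = 0, 0.73662, 1.2392.
Z = Σ gᵢe^(−Eᵢ/kT) = 3·e^(−0) + 4·e^(−0.73662) + 2·e^(−1.2392) = 3.0000 + 1.9149 + 0.57923 = 5.4941.
⟨E⟩ = Σ Eᵢ gᵢe^(−Eᵢ/kT) / Z = (0·3.0000 + 0.0749·1.9149 + 0.126·0.57923) / 5.4941 = 0.0394 eV.

0.0394 eV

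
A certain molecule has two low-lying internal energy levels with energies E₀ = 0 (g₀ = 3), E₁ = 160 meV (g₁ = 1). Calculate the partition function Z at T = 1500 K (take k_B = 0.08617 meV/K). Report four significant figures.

Z = 3.290

k_BT = 0.08617 × 1500 K = 129.255 meV.
Eᵢ/kT = 0, 1.23786.
Z = Σ gᵢe^(−Eᵢ/kT) = 3·e^(−0) + 1·e^(−1.23786) = 3.00000 + 0.290004 = 3.29000.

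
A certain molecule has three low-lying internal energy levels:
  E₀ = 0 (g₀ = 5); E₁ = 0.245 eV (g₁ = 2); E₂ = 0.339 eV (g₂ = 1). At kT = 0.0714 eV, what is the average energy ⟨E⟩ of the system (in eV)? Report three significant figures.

0.00370 eV

Eᵢ/kT = 0, 3.4314, 4.7479.
Z = Σ gᵢe^(−Eᵢ/kT) = 5·e^(−0) + 2·e^(−3.4314) + 1·e^(−4.7479) = 5.0000 + 0.064683 + 0.0086699 = 5.0734.
⟨E⟩ = Σ Eᵢ gᵢe^(−Eᵢ/kT) / Z = (0·5.0000 + 0.245·0.064683 + 0.339·0.0086699) / 5.0734 = 0.00370 eV.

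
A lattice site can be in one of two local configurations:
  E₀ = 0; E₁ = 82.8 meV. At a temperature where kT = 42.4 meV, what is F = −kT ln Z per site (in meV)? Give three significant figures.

-5.63 meV

Eᵢ/kT = 0, 1.9528.
Z = Σ e^(−Eᵢ/kT) = e^(−0) + e^(−1.9528) = 1.0000 + 0.14188 = 1.1419.
F = −kT ln Z = −42.4 × ln(1.1419) = −42.4 × 0.13269 = -5.63 meV.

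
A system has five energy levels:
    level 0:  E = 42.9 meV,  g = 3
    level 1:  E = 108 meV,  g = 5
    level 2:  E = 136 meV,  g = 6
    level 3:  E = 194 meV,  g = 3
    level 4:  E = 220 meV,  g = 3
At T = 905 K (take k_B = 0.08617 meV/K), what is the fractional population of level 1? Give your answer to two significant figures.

0.28

k_BT = 0.08617 × 905 K = 77.98 meV.
Eᵢ/kT = 0.5501, 1.385, 1.744, 2.488, 2.821.
Z = Σ gᵢe^(−Eᵢ/kT) = 3·e^(−0.5501) + 5·e^(−1.385) + 6·e^(−1.744) + 3·e^(−2.488) + 3·e^(−2.821) = 1.731 + 1.252 + 1.049 + 0.2492 + 0.1786 = 4.460.
P₁ = g₁ e^(−E₁/kT) / Z = 1.252/4.460 = 0.28.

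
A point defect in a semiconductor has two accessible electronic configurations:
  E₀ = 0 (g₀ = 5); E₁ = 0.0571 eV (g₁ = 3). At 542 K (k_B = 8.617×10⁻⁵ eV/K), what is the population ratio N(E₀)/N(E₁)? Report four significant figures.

k_BT = 8.617×10⁻⁵ × 542 K = 0.0467041 eV.
n₀/n₁ = (g₀/g₁) exp[−(E₀−E₁)/kT] = (5/3) × exp(−(-0.0571 eV)/(0.0467041 eV)) = (5/3) × exp(1.22259) = 5.660.

5.660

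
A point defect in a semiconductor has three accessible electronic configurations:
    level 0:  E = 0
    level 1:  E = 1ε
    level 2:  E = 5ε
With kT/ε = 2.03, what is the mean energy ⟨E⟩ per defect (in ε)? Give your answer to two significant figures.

0.61 ε

Eᵢ/kT = 0, 0.4926, 2.463.
Z = Σ e^(−Eᵢ/kT) = e^(−0) + e^(−0.4926) + e^(−2.463) = 1.000 + 0.6110 + 0.08518 = 1.696.
⟨E⟩ = Σ Eᵢ e^(−Eᵢ/kT) / Z = (0·1.000 + 1·0.6110 + 5·0.08518) / 1.696 = 0.61 ε.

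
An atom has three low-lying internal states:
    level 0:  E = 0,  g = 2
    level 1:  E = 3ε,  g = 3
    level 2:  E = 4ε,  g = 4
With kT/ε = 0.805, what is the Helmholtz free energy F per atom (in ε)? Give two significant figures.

Eᵢ/kT = 0, 3.727, 4.969.
Z = Σ gᵢe^(−Eᵢ/kT) = 2·e^(−0) + 3·e^(−3.727) + 4·e^(−4.969) = 2.000 + 0.07219 + 0.02780 = 2.100.
F = −kT ln Z = −0.805 × ln(2.100) = −0.805 × 0.7419 = -0.60 ε.

-0.60 ε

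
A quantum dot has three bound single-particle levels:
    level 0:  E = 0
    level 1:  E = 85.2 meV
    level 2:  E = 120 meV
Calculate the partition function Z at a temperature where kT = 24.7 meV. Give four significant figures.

Eᵢ/kT = 0, 3.44939, 4.85830.
Z = Σ e^(−Eᵢ/kT) = e^(−0) + e^(−3.44939) + e^(−4.85830) = 1.00000 + 0.0317650 + 0.00776367 = 1.03953.

Z = 1.040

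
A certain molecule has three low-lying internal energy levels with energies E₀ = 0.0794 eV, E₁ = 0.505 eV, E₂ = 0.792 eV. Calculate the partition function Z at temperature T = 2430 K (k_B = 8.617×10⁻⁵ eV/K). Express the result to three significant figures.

Z = 0.797

k_BT = 8.617×10⁻⁵ × 2430 K = 0.20939 eV.
Eᵢ/kT = 0.37920, 2.4118, 3.7824.
Z = Σ e^(−Eᵢ/kT) = e^(−0.37920) + e^(−2.4118) + e^(−3.7824) = 0.68441 + 0.089654 + 0.022768 = 0.79683.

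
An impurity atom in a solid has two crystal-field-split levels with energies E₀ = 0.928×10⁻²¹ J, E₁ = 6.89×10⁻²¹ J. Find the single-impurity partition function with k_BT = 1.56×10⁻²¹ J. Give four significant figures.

Eᵢ/kT = 0.594872, 4.41667.
Z = Σ e^(−Eᵢ/kT) = e^(−0.594872) + e^(−4.41667) = 0.551633 + 0.0120744 = 0.563707.

Z = 0.5637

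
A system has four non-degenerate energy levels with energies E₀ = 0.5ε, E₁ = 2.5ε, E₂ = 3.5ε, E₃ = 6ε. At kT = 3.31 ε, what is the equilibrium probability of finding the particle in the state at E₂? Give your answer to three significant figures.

Eᵢ/kT = 0.15106, 0.75529, 1.0574, 1.8127.
Z = Σ e^(−Eᵢ/kT) = e^(−0.15106) + e^(−0.75529) + e^(−1.0574) + e^(−1.8127) = 0.85980 + 0.46987 + 0.34736 + 0.16321 = 1.8402.
P₂ = e^(−E₂/kT) / Z = 0.34736/1.8402 = 0.189.

0.189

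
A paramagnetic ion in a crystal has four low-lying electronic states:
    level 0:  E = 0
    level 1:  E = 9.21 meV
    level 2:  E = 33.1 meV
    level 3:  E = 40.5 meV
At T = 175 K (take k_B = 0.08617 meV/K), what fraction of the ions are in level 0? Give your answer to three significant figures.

0.581

k_BT = 0.08617 × 175 K = 15.080 meV.
Eᵢ/kT = 0, 0.61074, 2.1950, 2.6857.
Z = Σ e^(−Eᵢ/kT) = e^(−0) + e^(−0.61074) + e^(−2.1950) + e^(−2.6857) = 1.0000 + 0.54295 + 0.11136 + 0.068173 = 1.7225.
P₀ = e^(−E₀/kT) / Z = 1.0000/1.7225 = 0.581.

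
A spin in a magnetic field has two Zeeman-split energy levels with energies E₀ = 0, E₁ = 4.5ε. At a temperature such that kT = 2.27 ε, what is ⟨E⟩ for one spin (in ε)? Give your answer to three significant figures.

Eᵢ/kT = 0, 1.9824.
Z = Σ e^(−Eᵢ/kT) = e^(−0) + e^(−1.9824) = 1.0000 + 0.13774 = 1.1377.
⟨E⟩ = Σ Eᵢ e^(−Eᵢ/kT) / Z = (0·1.0000 + 4.5·0.13774) / 1.1377 = 0.545 ε.

0.545 ε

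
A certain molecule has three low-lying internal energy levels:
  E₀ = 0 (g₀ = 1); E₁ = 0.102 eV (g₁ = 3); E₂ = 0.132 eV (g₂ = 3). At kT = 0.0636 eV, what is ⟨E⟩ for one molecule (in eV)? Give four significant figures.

0.05619 eV

Eᵢ/kT = 0, 1.60377, 2.07547.
Z = Σ gᵢe^(−Eᵢ/kT) = 1·e^(−0) + 3·e^(−1.60377) + 3·e^(−2.07547) = 1.00000 + 0.603410 + 0.376492 = 1.97990.
⟨E⟩ = Σ Eᵢ gᵢe^(−Eᵢ/kT) / Z = (0·1.00000 + 0.102·0.603410 + 0.132·0.376492) / 1.97990 = 0.05619 eV.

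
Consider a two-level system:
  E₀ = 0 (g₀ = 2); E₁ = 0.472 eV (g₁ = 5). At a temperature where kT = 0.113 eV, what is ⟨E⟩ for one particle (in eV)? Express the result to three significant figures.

Eᵢ/kT = 0, 4.1770.
Z = Σ gᵢe^(−Eᵢ/kT) = 2·e^(−0) + 5·e^(−4.1770) = 2.0000 + 0.076722 = 2.0767.
⟨E⟩ = Σ Eᵢ gᵢe^(−Eᵢ/kT) / Z = (0·2.0000 + 0.472·0.076722) / 2.0767 = 0.0174 eV.

0.0174 eV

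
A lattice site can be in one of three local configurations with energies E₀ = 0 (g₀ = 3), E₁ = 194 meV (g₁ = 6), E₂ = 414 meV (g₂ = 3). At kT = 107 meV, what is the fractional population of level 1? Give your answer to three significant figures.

0.242

Eᵢ/kT = 0, 1.8131, 3.8692.
Z = Σ gᵢe^(−Eᵢ/kT) = 3·e^(−0) + 6·e^(−1.8131) + 3·e^(−3.8692) = 3.0000 + 0.97889 + 0.062625 = 4.0415.
P₁ = g₁ e^(−E₁/kT) / Z = 0.97889/4.0415 = 0.242.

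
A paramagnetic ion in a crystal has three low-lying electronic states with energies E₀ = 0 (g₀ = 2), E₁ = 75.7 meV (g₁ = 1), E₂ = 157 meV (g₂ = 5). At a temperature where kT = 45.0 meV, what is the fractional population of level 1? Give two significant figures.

0.080

Eᵢ/kT = 0, 1.682, 3.489.
Z = Σ gᵢe^(−Eᵢ/kT) = 2·e^(−0) + 1·e^(−1.682) + 5·e^(−3.489) = 2.000 + 0.1860 + 0.1527 = 2.339.
P₁ = g₁ e^(−E₁/kT) / Z = 0.1860/2.339 = 0.080.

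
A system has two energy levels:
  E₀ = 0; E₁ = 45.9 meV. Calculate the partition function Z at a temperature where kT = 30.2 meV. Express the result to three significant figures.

Eᵢ/kT = 0, 1.5199.
Z = Σ e^(−Eᵢ/kT) = e^(−0) + e^(−1.5199) = 1.0000 + 0.21873 = 1.2187.

Z = 1.22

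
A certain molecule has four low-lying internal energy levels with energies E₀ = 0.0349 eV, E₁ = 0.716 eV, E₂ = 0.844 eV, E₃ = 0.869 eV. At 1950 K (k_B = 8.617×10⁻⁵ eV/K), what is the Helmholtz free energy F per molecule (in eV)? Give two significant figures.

0.030 eV

k_BT = 8.617×10⁻⁵ × 1950 K = 0.1680 eV.
Eᵢ/kT = 0.2077, 4.262, 5.024, 5.173.
Z = Σ e^(−Eᵢ/kT) = e^(−0.2077) + e^(−4.262) + e^(−5.024) + e^(−5.173) = 0.8125 + 0.01409 + 0.006578 + 0.005668 = 0.8388.
F = −kT ln Z = −0.1680 × ln(0.8388) = −0.1680 × -0.1758 = 0.030 eV.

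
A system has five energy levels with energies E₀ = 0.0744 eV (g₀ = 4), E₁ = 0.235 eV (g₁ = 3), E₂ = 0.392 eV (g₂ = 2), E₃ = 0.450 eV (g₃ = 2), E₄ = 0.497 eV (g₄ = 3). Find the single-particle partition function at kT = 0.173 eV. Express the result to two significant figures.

Z = 3.9

Eᵢ/kT = 0.4301, 1.358, 2.266, 2.601, 2.873.
Z = Σ gᵢe^(−Eᵢ/kT) = 4·e^(−0.4301) + 3·e^(−1.358) + 2·e^(−2.266) + 2·e^(−2.601) + 3·e^(−2.873) = 2.602 + 0.7715 + 0.2075 + 0.1484 + 0.1696 = 3.899.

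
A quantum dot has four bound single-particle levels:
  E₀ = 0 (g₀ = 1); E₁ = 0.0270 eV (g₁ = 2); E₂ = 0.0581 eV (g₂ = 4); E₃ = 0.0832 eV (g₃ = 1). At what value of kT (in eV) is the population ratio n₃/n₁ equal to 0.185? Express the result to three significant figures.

0.0565 eV

n₃/n₁ = (g₃/g₁) exp[−(E₃−E₁)/kT] = 0.185.
⇒ (E₃−E₁)/kT = ln((1/2)/0.185) = ln(2.7027) = 0.99425.
kT = 0.0562 eV / 0.99425 = 0.0565 eV.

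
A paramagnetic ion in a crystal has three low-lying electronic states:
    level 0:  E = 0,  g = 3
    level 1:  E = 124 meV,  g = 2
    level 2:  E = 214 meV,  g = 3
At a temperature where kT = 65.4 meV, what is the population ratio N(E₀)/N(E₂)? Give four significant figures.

n₀/n₂ = (g₀/g₂) exp[−(E₀−E₂)/kT] = (3/3) × exp(−(-214 meV)/(65.4 meV)) = (3/3) × exp(3.27217) = 26.37.

26.37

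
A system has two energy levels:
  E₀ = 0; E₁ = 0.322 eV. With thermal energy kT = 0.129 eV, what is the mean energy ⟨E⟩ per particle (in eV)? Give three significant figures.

Eᵢ/kT = 0, 2.4961.
Z = Σ e^(−Eᵢ/kT) = e^(−0) + e^(−2.4961) = 1.0000 + 0.082406 = 1.0824.
⟨E⟩ = Σ Eᵢ e^(−Eᵢ/kT) / Z = (0·1.0000 + 0.322·0.082406) / 1.0824 = 0.0245 eV.

0.0245 eV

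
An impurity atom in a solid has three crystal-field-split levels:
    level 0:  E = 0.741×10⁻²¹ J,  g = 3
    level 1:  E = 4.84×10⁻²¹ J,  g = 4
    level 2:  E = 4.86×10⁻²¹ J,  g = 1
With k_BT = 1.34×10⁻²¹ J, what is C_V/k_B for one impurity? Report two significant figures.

0.63

Eᵢ/kT = 0.5530, 3.612, 3.627.
Z = Σ gᵢe^(−Eᵢ/kT) = 3·e^(−0.5530) + 4·e^(−3.612) + 1·e^(−3.627) = 1.726 + 0.1080 + 0.02660 = 1.861.
⟨E⟩ = 1.038, ⟨E²⟩ = 2.206.
C_V/k_B = (⟨E²⟩ − ⟨E⟩²)/(kT)² = (2.206 − 1.077)/1.796 = 0.63.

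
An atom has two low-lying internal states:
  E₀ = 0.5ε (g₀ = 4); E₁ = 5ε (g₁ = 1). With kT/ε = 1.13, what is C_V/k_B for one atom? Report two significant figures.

Eᵢ/kT = 0.4425, 4.425.
Z = Σ gᵢe^(−Eᵢ/kT) = 4·e^(−0.4425) + 1·e^(−4.425) = 2.570 + 0.01197 = 2.582.
⟨E⟩ = 0.5209 ε, ⟨E²⟩ = 0.3647 ε².
C_V/k_B = (⟨E²⟩ − ⟨E⟩²)/(kT)² = (0.3647 − 0.2713)/1.277 = 0.073.

0.073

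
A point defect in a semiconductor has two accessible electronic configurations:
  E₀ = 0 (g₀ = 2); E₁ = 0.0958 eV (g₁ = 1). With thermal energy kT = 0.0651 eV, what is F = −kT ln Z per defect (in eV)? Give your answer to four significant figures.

Eᵢ/kT = 0, 1.47158.
Z = Σ gᵢe^(−Eᵢ/kT) = 2·e^(−0) + 1·e^(−1.47158) = 2.00000 + 0.229562 = 2.22956.
F = −kT ln Z = −0.0651 × ln(2.22956) = −0.0651 × 0.801804 = -0.05220 eV.

-0.05220 eV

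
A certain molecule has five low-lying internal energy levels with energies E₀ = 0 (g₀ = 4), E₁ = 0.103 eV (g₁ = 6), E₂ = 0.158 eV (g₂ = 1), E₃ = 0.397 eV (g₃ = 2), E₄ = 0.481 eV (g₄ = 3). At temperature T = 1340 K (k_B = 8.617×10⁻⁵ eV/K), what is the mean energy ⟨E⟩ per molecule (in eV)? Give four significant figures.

k_BT = 8.617×10⁻⁵ × 1340 K = 0.115468 eV.
Eᵢ/kT = 0, 0.892022, 1.36834, 3.43818, 4.16566.
Z = Σ gᵢe^(−Eᵢ/kT) = 4·e^(−0) + 6·e^(−0.892022) + 1·e^(−1.36834) + 2·e^(−3.43818) + 3·e^(−4.16566) = 4.00000 + 2.45896 + 0.254529 + 0.0642462 + 0.0465584 = 6.82429.
⟨E⟩ = Σ Eᵢ gᵢe^(−Eᵢ/kT) / Z = (0·4.00000 + 0.103·2.45896 + 0.158·0.254529 + 0.397·0.0642462 + 0.481·0.0465584) / 6.82429 = 0.05003 eV.

0.05003 eV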